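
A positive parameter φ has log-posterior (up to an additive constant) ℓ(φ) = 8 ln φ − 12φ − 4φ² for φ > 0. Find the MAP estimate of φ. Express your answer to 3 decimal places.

ℓ'(φ) = 8/φ − 12 − 8φ. Setting this to zero and multiplying by φ: 8φ² + 12φ − 8 = 0.
φ = (−12 + √(12² + 4·8·8)) / (2·8) = (−12 + √400) / 16 = (−12 + 20)/16 = 1/2.
ℓ''(φ) = −8/φ² − 8 < 0, confirming a maximum.

φ̂_MAP = 0.500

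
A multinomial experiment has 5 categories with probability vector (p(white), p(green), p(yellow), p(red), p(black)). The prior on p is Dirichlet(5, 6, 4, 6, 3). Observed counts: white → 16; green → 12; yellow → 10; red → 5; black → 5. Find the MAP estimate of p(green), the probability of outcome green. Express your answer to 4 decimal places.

MAP estimate of p(green) = 0.2537

The posterior is Dirichlet(αᵢ + nᵢ) = Dirichlet(21, 18, 14, 11, 8).
For a Dirichlet(a₁,…,a_K) with all aᵢ > 1, the mode has j-th component (aⱼ − 1)/(Σaᵢ − K).
Here Σaᵢ = 72 and K = 5, so p(green) = (18 − 1)/(72 − 5) = 17/67 ≈ 0.2537.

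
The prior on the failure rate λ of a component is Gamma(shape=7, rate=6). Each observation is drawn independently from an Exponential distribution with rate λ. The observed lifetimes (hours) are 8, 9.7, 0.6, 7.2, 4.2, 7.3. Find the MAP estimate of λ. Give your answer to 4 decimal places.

The Exponential(rate=λ) likelihood is ∝ λ^n e^(−λΣtᵢ). Here n = 6 and Σtᵢ = 8 + 9.7 + 0.6 + 7.2 + 4.2 + 7.3 = 37.
Posterior ∝ λ^6e^(−6λ) · λ^6e^(−37λ) = λ^12e^(−43λ), i.e. Gamma(13, 43).
Mode = (a−1)/b = 12/43 ≈ 0.2791.

λ̂_MAP = 0.2791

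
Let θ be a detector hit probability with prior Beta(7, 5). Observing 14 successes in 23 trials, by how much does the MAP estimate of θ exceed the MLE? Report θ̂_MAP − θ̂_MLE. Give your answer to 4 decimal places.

MAP − MLE = -0.0026

Posterior is Beta(21, 14); MAP = (21−1)/(35−2) = 20/33 ≈ 0.60606.
MLE ignores the prior: θ̂_MLE = k/n = 14/23 ≈ 0.60870.
Difference = 20/33 − 14/23 = -2/759 ≈ -0.0026.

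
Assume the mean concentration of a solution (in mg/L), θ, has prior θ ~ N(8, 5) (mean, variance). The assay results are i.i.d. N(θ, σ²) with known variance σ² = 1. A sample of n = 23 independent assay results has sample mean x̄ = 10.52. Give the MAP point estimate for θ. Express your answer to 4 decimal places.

θ̂_MAP = 10.4983

n = 23, x̄ = 10.52.
For a Normal prior and Normal likelihood with known variance, the posterior is Normal; its mode equals its mean, the precision-weighted average.
Prior precision 1/σ₀² = 1/5 = 0.2; data precision n/σ² = 23/1 = 23.
θ̂ = (0.2·8 + 23·10.52) / (0.2 + 23) = 243.56/23.2 = 6089/580 ≈ 10.4983.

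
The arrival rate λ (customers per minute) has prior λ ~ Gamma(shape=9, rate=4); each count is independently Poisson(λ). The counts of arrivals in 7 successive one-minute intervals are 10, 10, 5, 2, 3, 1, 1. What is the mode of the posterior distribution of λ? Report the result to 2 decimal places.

Σxᵢ = 10+10+5+2+3+1+1 = 32, with n = 7.
Posterior ∝ λ^8e^(−4λ) · λ^32e^(−7λ) = λ^40e^(−11λ), i.e. Gamma(shape=41, rate=11).
The mode of a Gamma(a, b) with a ≥ 1 (shape–rate) is (a−1)/b = 40/11 ≈ 3.64.

λ̂_MAP = 3.64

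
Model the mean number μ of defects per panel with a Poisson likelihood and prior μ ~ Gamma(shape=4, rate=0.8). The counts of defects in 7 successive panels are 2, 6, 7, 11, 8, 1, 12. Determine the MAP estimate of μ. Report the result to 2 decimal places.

Σxᵢ = 2+6+7+11+8+1+12 = 47, with n = 7.
Posterior ∝ μ^3e^(−0.8μ) · μ^47e^(−7μ) = μ^50e^(−7.8μ), i.e. Gamma(shape=51, rate=7.8).
The mode of a Gamma(a, b) with a ≥ 1 (shape–rate) is (a−1)/b = 50/7.8 ≈ 6.41.

μ̂_MAP = 6.41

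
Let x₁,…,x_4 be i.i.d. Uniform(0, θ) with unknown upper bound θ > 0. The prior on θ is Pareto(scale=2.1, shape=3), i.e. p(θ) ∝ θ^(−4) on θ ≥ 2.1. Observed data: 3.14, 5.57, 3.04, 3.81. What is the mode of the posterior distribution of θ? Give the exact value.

The Uniform(0, θ) likelihood is θ^(−n) for θ ≥ max(xᵢ), zero otherwise. Here max(xᵢ) = 5.57.
Posterior ∝ θ^(−4) · θ^(−4) = θ^(−8) on θ ≥ max(2.1, 5.57) = 5.57.
This density is strictly decreasing in θ, so the posterior mode lies at the lower boundary of the support.

θ̂_MAP = 5.57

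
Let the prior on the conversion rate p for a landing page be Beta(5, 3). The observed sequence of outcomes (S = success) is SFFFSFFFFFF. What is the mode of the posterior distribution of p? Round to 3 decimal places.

p̂_MAP = 0.353

Prior: Beta(5, 3).
Data: 2 successes in 11 trials (from the sequence). The binomial likelihood contributes p^2(1−p)^9, so the posterior is Beta(5+2, 3+9) = Beta(7, 12).
For Beta(a, b) with a, b > 1 the mode is (a−1)/(a+b−2) = 6/17 ≈ 0.353.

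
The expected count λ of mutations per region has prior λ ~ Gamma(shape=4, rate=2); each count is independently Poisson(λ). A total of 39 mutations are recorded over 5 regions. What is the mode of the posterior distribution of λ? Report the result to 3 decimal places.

Σxᵢ = 39, n = 5.
Posterior ∝ λ^3e^(−2λ) · λ^39e^(−5λ) = λ^42e^(−7λ), i.e. Gamma(shape=43, rate=7).
The mode of a Gamma(a, b) with a ≥ 1 (shape–rate) is (a−1)/b = 42/7 ≈ 6.000.

λ̂_MAP = 6.000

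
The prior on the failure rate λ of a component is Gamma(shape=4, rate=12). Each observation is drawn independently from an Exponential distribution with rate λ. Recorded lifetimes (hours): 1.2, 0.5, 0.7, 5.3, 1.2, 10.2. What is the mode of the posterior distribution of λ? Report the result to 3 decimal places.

The Exponential(rate=λ) likelihood is ∝ λ^n e^(−λΣtᵢ). Here n = 6 and Σtᵢ = 1.2 + 0.5 + 0.7 + 5.3 + 1.2 + 10.2 = 19.1.
Posterior ∝ λ^3e^(−12λ) · λ^6e^(−19.1λ) = λ^9e^(−31.1λ), i.e. Gamma(10, 31.1).
Mode = (a−1)/b = 9/31.1 ≈ 0.289.

λ̂_MAP = 0.289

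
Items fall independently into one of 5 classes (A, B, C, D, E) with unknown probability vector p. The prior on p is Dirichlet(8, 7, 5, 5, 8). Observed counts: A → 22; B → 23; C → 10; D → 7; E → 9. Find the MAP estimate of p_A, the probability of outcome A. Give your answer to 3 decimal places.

MAP estimate of p_A = 0.293

The posterior is Dirichlet(αᵢ + nᵢ) = Dirichlet(30, 30, 15, 12, 17).
For a Dirichlet(a₁,…,a_K) with all aᵢ > 1, the mode has j-th component (aⱼ − 1)/(Σaᵢ − K).
Here Σaᵢ = 104 and K = 5, so p_A = (30 − 1)/(104 − 5) = 29/99 ≈ 0.293.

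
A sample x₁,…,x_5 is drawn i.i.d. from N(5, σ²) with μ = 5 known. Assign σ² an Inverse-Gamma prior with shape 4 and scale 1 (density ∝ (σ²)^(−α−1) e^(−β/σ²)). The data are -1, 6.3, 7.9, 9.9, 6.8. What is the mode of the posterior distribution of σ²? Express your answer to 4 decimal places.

Sum of squared deviations about the known mean: SS = (-1−5)² + (6.3−5)² + (7.9−5)² + (9.9−5)² + (6.8−5)² = 73.35.
The Normal likelihood contributes (σ²)^(−n/2) exp(−SS/(2σ²)), so the posterior is Inverse-Gamma(α + n/2, β + SS/2) = Inverse-Gamma(6.5, 37.675).
The mode of Inverse-Gamma(a, b) is b/(a+1) = 37.675/7.5 ≈ 5.0233.

σ̂²_MAP = 5.0233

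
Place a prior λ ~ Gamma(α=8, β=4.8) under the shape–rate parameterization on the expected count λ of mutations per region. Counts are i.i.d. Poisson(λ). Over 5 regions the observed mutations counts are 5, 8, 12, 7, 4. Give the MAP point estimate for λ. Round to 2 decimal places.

λ̂_MAP = 4.39

Σxᵢ = 5+8+12+7+4 = 36, with n = 5.
Posterior ∝ λ^7e^(−4.8λ) · λ^36e^(−5λ) = λ^43e^(−9.8λ), i.e. Gamma(shape=44, rate=9.8).
The mode of a Gamma(a, b) with a ≥ 1 (shape–rate) is (a−1)/b = 43/9.8 ≈ 4.39.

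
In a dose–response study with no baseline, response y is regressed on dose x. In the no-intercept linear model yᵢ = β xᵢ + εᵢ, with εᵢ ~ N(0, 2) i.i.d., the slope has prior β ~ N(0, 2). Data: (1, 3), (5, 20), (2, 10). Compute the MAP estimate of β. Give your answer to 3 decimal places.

β̂_MAP = 3.968

log p(β | y) = −Σ(yᵢ − βxᵢ)²/(2·2) − β²/(2·2) + const.
Setting the derivative to zero: Σxᵢ(yᵢ − βxᵢ)/2 − β/2 = 0, so β = Σxᵢyᵢ / (Σxᵢ² + σ²/τ²).
Σxᵢyᵢ = 1·3 + 5·20 + 2·10 = 123; Σxᵢ² = 30; σ²/τ² = 1.
β̂_MAP = 123 / (30 + 1) = 123/31 ≈ 3.968.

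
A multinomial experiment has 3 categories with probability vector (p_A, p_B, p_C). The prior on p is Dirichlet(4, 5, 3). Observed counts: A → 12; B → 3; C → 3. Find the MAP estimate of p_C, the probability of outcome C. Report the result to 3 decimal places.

The posterior is Dirichlet(αᵢ + nᵢ) = Dirichlet(16, 8, 6).
For a Dirichlet(a₁,…,a_K) with all aᵢ > 1, the mode has j-th component (aⱼ − 1)/(Σaᵢ − K).
Here Σaᵢ = 30 and K = 3, so p_C = (6 − 1)/(30 − 3) = 5/27 ≈ 0.185.

MAP estimate of p_C = 0.185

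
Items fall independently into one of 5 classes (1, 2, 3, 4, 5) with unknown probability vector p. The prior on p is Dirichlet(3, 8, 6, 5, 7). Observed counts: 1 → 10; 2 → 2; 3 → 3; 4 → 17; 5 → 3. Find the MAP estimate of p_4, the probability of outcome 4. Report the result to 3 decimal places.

MAP estimate: 0.356

The posterior is Dirichlet(αᵢ + nᵢ) = Dirichlet(13, 10, 9, 22, 10).
For a Dirichlet(a₁,…,a_K) with all aᵢ > 1, the mode has j-th component (aⱼ − 1)/(Σaᵢ − K).
Here Σaᵢ = 64 and K = 5, so p_4 = (22 − 1)/(64 − 5) = 21/59 ≈ 0.356.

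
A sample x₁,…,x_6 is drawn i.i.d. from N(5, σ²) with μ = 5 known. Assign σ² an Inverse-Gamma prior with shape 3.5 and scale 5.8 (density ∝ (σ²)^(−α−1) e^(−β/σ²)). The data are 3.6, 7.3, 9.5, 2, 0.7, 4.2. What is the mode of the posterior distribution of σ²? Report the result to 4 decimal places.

Sum of squared deviations about the known mean: SS = (3.6−5)² + (7.3−5)² + (9.5−5)² + (2−5)² + (0.7−5)² + (4.2−5)² = 55.63.
The Normal likelihood contributes (σ²)^(−n/2) exp(−SS/(2σ²)), so the posterior is Inverse-Gamma(α + n/2, β + SS/2) = Inverse-Gamma(6.5, 33.615).
The mode of Inverse-Gamma(a, b) is b/(a+1) = 33.615/7.5 ≈ 4.4820.

σ̂²_MAP = 4.4820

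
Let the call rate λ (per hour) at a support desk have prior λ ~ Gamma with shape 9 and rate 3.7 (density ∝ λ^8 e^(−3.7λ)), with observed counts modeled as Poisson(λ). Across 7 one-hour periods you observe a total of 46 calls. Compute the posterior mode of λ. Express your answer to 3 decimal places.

Σxᵢ = 46, n = 7.
Posterior ∝ λ^8e^(−3.7λ) · λ^46e^(−7λ) = λ^54e^(−10.7λ), i.e. Gamma(shape=55, rate=10.7).
The mode of a Gamma(a, b) with a ≥ 1 (shape–rate) is (a−1)/b = 54/10.7 ≈ 5.047.

λ̂_MAP = 5.047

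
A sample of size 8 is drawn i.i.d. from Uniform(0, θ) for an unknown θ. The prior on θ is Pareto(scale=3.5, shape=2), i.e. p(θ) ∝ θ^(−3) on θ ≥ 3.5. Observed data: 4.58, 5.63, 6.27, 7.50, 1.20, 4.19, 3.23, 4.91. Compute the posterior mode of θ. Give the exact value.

The Uniform(0, θ) likelihood is θ^(−n) for θ ≥ max(xᵢ), zero otherwise. Here max(xᵢ) = 7.50.
Posterior ∝ θ^(−3) · θ^(−8) = θ^(−11) on θ ≥ max(3.5, 7.50) = 7.50.
This density is strictly decreasing in θ, so the posterior mode lies at the lower boundary of the support.

θ̂_MAP = 7.50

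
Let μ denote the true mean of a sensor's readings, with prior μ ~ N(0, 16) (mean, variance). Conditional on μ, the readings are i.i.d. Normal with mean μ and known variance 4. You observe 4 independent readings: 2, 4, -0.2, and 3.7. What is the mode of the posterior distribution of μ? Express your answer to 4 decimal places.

μ̂_MAP = 2.2353

n = 4; x̄ = (2 + 4 + (-0.2) + 3.7)/4 = 9.5/4 = 2.375.
For a Normal prior and Normal likelihood with known variance, the posterior is Normal; its mode equals its mean, the precision-weighted average.
Prior precision 1/σ₀² = 1/16 = 0.0625; data precision n/σ² = 4/4 = 1.
μ̂ = (0.0625·0 + 1·2.375) / (0.0625 + 1) = 2.375/1.0625 = 38/17 ≈ 2.2353.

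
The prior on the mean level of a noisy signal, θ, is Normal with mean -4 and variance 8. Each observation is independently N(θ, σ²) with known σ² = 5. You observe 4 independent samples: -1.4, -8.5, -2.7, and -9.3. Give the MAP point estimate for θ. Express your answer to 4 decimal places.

θ̂_MAP = -5.2757

n = 4; x̄ = ((-1.4) + (-8.5) + (-2.7) + (-9.3))/4 = -21.9/4 = -5.475.
For a Normal prior and Normal likelihood with known variance, the posterior is Normal; its mode equals its mean, the precision-weighted average.
Prior precision 1/σ₀² = 1/8 = 0.125; data precision n/σ² = 4/5 = 0.8.
θ̂ = (0.125·(-4) + 0.8·(-5.475)) / (0.125 + 0.8) = (-4.88)/0.925 = -976/185 ≈ -5.2757.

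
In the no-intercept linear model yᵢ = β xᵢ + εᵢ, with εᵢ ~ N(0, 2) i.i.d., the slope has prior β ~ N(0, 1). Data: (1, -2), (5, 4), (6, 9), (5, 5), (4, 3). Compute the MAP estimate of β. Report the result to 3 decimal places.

β̂_MAP = 1.038

log p(β | y) = −Σ(yᵢ − βxᵢ)²/(2·2) − β²/(2·1) + const.
Setting the derivative to zero: Σxᵢ(yᵢ − βxᵢ)/2 − β/1 = 0, so β = Σxᵢyᵢ / (Σxᵢ² + σ²/τ²).
Σxᵢyᵢ = 1·(-2) + 5·4 + 6·9 + 5·5 + 4·3 = 109; Σxᵢ² = 103; σ²/τ² = 2.
β̂_MAP = 109 / (103 + 2) = 109/105 ≈ 1.038.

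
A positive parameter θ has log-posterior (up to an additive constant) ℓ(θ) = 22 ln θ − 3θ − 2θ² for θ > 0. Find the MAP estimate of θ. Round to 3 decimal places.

ℓ'(θ) = 22/θ − 3 − 4θ. Setting this to zero and multiplying by θ: 4θ² + 3θ − 22 = 0.
θ = (−3 + √(3² + 4·4·22)) / (2·4) = (−3 + √361) / 8 = (−3 + 19)/8 = 2.
ℓ''(θ) = −22/θ² − 4 < 0, confirming a maximum.

θ̂_MAP = 2.000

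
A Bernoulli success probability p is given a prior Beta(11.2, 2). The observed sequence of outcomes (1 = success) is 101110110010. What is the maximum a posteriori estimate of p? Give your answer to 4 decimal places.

Prior: Beta(11.2, 2).
Data: 7 successes in 12 trials (from the sequence). The binomial likelihood contributes p^7(1−p)^5, so the posterior is Beta(11.2+7, 2+5) = Beta(18.2, 7).
For Beta(a, b) with a, b > 1 the mode is (a−1)/(a+b−2) = 17.2/23.2 ≈ 0.7414.

p̂_MAP = 0.7414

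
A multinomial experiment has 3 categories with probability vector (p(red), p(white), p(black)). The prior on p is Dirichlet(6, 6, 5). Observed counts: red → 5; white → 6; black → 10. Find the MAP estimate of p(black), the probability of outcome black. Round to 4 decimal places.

The posterior is Dirichlet(αᵢ + nᵢ) = Dirichlet(11, 12, 15).
For a Dirichlet(a₁,…,a_K) with all aᵢ > 1, the mode has j-th component (aⱼ − 1)/(Σaᵢ − K).
Here Σaᵢ = 38 and K = 3, so p(black) = (15 − 1)/(38 − 3) = 14/35 ≈ 0.4000.

MAP estimate of p(black) = 0.4000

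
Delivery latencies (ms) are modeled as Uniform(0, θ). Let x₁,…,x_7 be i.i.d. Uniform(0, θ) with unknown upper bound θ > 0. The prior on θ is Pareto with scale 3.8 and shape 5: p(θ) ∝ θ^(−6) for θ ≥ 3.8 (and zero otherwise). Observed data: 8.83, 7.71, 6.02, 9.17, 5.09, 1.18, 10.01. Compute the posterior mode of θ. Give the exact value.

θ̂_MAP = 10.01

The Uniform(0, θ) likelihood is θ^(−n) for θ ≥ max(xᵢ), zero otherwise. Here max(xᵢ) = 10.01.
Posterior ∝ θ^(−6) · θ^(−7) = θ^(−13) on θ ≥ max(3.8, 10.01) = 10.01.
This density is strictly decreasing in θ, so the posterior mode lies at the lower boundary of the support.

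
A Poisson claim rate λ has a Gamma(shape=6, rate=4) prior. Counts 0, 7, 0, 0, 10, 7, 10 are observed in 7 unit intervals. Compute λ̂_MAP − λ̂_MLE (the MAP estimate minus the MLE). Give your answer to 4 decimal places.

Σxᵢ = 34. Posterior is Gamma(40, 11); MAP = (40−1)/11 = 39/11 ≈ 3.54545.
MLE = x̄ = 34/7 ≈ 4.85714.
Difference = 39/11 − 34/7 = -101/77 ≈ -1.3117.

MAP − MLE = -1.3117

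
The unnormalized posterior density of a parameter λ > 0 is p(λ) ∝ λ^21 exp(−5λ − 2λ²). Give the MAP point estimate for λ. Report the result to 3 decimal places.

ℓ'(λ) = 21/λ − 5 − 4λ. Setting this to zero and multiplying by λ: 4λ² + 5λ − 21 = 0.
λ = (−5 + √(5² + 4·4·21)) / (2·4) = (−5 + √361) / 8 = (−5 + 19)/8 = 7/4.
ℓ''(λ) = −21/λ² − 4 < 0, confirming a maximum.

λ̂_MAP = 1.750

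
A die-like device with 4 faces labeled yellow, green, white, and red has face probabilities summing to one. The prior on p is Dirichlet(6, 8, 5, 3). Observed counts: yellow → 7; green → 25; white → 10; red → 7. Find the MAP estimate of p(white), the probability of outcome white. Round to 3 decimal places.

The posterior is Dirichlet(αᵢ + nᵢ) = Dirichlet(13, 33, 15, 10).
For a Dirichlet(a₁,…,a_K) with all aᵢ > 1, the mode has j-th component (aⱼ − 1)/(Σaᵢ − K).
Here Σaᵢ = 71 and K = 4, so p(white) = (15 − 1)/(71 − 4) = 14/67 ≈ 0.209.

MAP estimate of p(white) = 0.209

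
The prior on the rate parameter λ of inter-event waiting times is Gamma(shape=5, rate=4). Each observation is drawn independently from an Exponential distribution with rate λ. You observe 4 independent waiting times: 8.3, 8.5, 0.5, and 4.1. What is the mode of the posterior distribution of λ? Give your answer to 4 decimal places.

The Exponential(rate=λ) likelihood is ∝ λ^n e^(−λΣtᵢ). Here n = 4 and Σtᵢ = 8.3 + 8.5 + 0.5 + 4.1 = 21.4.
Posterior ∝ λ^4e^(−4λ) · λ^4e^(−21.4λ) = λ^8e^(−25.4λ), i.e. Gamma(9, 25.4).
Mode = (a−1)/b = 8/25.4 ≈ 0.3150.

λ̂_MAP = 0.3150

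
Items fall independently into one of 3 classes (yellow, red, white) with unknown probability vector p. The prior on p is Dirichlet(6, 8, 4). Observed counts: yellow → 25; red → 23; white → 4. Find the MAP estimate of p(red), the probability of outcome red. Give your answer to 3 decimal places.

MAP estimate of p(red) = 0.448

The posterior is Dirichlet(αᵢ + nᵢ) = Dirichlet(31, 31, 8).
For a Dirichlet(a₁,…,a_K) with all aᵢ > 1, the mode has j-th component (aⱼ − 1)/(Σaᵢ − K).
Here Σaᵢ = 70 and K = 3, so p(red) = (31 − 1)/(70 − 3) = 30/67 ≈ 0.448.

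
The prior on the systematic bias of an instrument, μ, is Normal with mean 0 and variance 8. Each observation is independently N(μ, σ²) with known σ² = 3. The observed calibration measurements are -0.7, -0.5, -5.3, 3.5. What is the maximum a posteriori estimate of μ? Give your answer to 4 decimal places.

n = 4; x̄ = ((-0.7) + (-0.5) + (-5.3) + 3.5)/4 = -3/4 = -0.75.
For a Normal prior and Normal likelihood with known variance, the posterior is Normal; its mode equals its mean, the precision-weighted average.
Prior precision 1/σ₀² = 1/8 = 0.125; data precision n/σ² = 4/3.
μ̂ = (0.125·0 + (4/3)·(-0.75)) / (0.125 + 4/3) = (-1)/(35/24) = -24/35 ≈ -0.6857.

μ̂_MAP = -0.6857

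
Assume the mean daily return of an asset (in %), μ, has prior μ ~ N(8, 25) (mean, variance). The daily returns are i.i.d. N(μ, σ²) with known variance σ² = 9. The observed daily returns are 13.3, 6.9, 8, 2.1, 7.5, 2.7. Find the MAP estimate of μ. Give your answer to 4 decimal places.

μ̂_MAP = 6.8208

n = 6; x̄ = (13.3 + 6.9 + 8 + 2.1 + 7.5 + 2.7)/6 = 40.5/6 = 6.75.
For a Normal prior and Normal likelihood with known variance, the posterior is Normal; its mode equals its mean, the precision-weighted average.
Prior precision 1/σ₀² = 1/25 = 0.04; data precision n/σ² = 6/9 = 2/3.
μ̂ = (0.04·8 + (2/3)·6.75) / (0.04 + 2/3) = 4.82/(53/75) = 723/106 ≈ 6.8208.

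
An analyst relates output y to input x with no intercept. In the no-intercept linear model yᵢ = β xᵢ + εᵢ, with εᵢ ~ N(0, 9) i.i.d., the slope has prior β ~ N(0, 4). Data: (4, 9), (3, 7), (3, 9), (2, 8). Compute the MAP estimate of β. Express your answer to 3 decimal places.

β̂_MAP = 2.484

log p(β | y) = −Σ(yᵢ − βxᵢ)²/(2·9) − β²/(2·4) + const.
Setting the derivative to zero: Σxᵢ(yᵢ − βxᵢ)/9 − β/4 = 0, so β = Σxᵢyᵢ / (Σxᵢ² + σ²/τ²).
Σxᵢyᵢ = 4·9 + 3·7 + 3·9 + 2·8 = 100; Σxᵢ² = 38; σ²/τ² = 2.25.
β̂_MAP = 100 / (38 + 2.25) = 100/40.25 ≈ 2.484.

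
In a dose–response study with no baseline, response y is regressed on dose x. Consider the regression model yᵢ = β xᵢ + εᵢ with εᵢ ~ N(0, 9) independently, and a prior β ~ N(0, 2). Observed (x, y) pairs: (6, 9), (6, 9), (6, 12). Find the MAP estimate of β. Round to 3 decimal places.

β̂_MAP = 1.600

log p(β | y) = −Σ(yᵢ − βxᵢ)²/(2·9) − β²/(2·2) + const.
Setting the derivative to zero: Σxᵢ(yᵢ − βxᵢ)/9 − β/2 = 0, so β = Σxᵢyᵢ / (Σxᵢ² + σ²/τ²).
Σxᵢyᵢ = 6·9 + 6·9 + 6·12 = 180; Σxᵢ² = 108; σ²/τ² = 4.5.
β̂_MAP = 180 / (108 + 4.5) = 180/112.5 ≈ 1.600.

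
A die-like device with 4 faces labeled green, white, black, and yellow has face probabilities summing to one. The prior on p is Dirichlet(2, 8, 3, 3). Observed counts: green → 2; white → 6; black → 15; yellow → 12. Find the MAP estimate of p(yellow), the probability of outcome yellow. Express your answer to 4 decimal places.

MAP estimate of p(yellow) = 0.2979

The posterior is Dirichlet(αᵢ + nᵢ) = Dirichlet(4, 14, 18, 15).
For a Dirichlet(a₁,…,a_K) with all aᵢ > 1, the mode has j-th component (aⱼ − 1)/(Σaᵢ − K).
Here Σaᵢ = 51 and K = 4, so p(yellow) = (15 − 1)/(51 − 4) = 14/47 ≈ 0.2979.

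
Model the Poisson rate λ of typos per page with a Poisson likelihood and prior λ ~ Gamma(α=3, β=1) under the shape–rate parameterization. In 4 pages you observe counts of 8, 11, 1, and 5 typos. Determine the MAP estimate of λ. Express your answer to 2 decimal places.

Σxᵢ = 8+11+1+5 = 25, with n = 4.
Posterior ∝ λ^2e^(−1λ) · λ^25e^(−4λ) = λ^27e^(−5λ), i.e. Gamma(shape=28, rate=5).
The mode of a Gamma(a, b) with a ≥ 1 (shape–rate) is (a−1)/b = 27/5 ≈ 5.40.

λ̂_MAP = 5.40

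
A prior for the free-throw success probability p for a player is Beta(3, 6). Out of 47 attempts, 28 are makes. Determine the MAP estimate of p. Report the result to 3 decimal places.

Prior: Beta(3, 6).
Data: 28 successes in 47 trials. The binomial likelihood contributes p^28(1−p)^19, so the posterior is Beta(3+28, 6+19) = Beta(31, 25).
For Beta(a, b) with a, b > 1 the mode is (a−1)/(a+b−2) = 30/54 ≈ 0.556.

p̂_MAP = 0.556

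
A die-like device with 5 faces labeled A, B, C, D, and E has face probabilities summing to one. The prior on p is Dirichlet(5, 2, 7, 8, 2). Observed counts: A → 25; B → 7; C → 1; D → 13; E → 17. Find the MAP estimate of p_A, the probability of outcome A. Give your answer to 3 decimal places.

MAP estimate of p_A = 0.354

The posterior is Dirichlet(αᵢ + nᵢ) = Dirichlet(30, 9, 8, 21, 19).
For a Dirichlet(a₁,…,a_K) with all aᵢ > 1, the mode has j-th component (aⱼ − 1)/(Σaᵢ − K).
Here Σaᵢ = 87 and K = 5, so p_A = (30 − 1)/(87 − 5) = 29/82 ≈ 0.354.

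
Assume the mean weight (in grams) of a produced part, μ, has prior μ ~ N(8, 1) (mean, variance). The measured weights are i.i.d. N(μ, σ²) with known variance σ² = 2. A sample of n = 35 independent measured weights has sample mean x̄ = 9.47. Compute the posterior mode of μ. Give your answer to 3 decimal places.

n = 35, x̄ = 9.47.
For a Normal prior and Normal likelihood with known variance, the posterior is Normal; its mode equals its mean, the precision-weighted average.
Prior precision 1/σ₀² = 1/1 = 1; data precision n/σ² = 35/2 = 17.5.
μ̂ = (1·8 + 17.5·9.47) / (1 + 17.5) = 173.725/18.5 = 6949/740 ≈ 9.391.

μ̂_MAP = 9.391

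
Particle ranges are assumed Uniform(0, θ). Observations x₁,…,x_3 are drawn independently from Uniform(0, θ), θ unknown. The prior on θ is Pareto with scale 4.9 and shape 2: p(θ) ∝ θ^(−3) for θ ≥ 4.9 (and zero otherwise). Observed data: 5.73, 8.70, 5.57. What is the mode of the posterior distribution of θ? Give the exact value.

θ̂_MAP = 8.70

The Uniform(0, θ) likelihood is θ^(−n) for θ ≥ max(xᵢ), zero otherwise. Here max(xᵢ) = 8.70.
Posterior ∝ θ^(−3) · θ^(−3) = θ^(−6) on θ ≥ max(4.9, 8.70) = 8.70.
This density is strictly decreasing in θ, so the posterior mode lies at the lower boundary of the support.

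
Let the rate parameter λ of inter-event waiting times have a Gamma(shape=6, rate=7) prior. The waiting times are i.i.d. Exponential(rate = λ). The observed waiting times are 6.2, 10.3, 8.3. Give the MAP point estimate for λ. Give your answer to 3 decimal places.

λ̂_MAP = 0.252

The Exponential(rate=λ) likelihood is ∝ λ^n e^(−λΣtᵢ). Here n = 3 and Σtᵢ = 6.2 + 10.3 + 8.3 = 24.8.
Posterior ∝ λ^5e^(−7λ) · λ^3e^(−24.8λ) = λ^8e^(−31.8λ), i.e. Gamma(9, 31.8).
Mode = (a−1)/b = 8/31.8 ≈ 0.252.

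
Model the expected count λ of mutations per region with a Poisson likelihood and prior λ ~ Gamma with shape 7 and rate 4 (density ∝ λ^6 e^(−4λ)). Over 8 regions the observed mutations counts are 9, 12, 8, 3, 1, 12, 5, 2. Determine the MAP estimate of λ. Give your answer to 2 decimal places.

λ̂_MAP = 4.83

Σxᵢ = 9+12+8+3+1+12+5+2 = 52, with n = 8.
Posterior ∝ λ^6e^(−4λ) · λ^52e^(−8λ) = λ^58e^(−12λ), i.e. Gamma(shape=59, rate=12).
The mode of a Gamma(a, b) with a ≥ 1 (shape–rate) is (a−1)/b = 58/12 ≈ 4.83.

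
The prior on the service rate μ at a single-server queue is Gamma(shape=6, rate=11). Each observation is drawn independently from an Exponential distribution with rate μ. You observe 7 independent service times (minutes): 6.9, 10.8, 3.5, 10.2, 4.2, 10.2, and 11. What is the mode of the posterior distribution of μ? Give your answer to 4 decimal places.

The Exponential(rate=μ) likelihood is ∝ μ^n e^(−μΣtᵢ). Here n = 7 and Σtᵢ = 6.9 + 10.8 + 3.5 + 10.2 + 4.2 + 10.2 + 11 = 56.8.
Posterior ∝ μ^5e^(−11μ) · μ^7e^(−56.8μ) = μ^12e^(−67.8μ), i.e. Gamma(13, 67.8).
Mode = (a−1)/b = 12/67.8 ≈ 0.1770.

μ̂_MAP = 0.1770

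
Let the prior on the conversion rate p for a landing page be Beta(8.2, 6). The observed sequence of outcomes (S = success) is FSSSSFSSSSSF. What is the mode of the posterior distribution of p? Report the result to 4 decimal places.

p̂_MAP = 0.6694

Prior: Beta(8.2, 6).
Data: 9 successes in 12 trials (from the sequence). The binomial likelihood contributes p^9(1−p)^3, so the posterior is Beta(8.2+9, 6+3) = Beta(17.2, 9).
For Beta(a, b) with a, b > 1 the mode is (a−1)/(a+b−2) = 16.2/24.2 ≈ 0.6694.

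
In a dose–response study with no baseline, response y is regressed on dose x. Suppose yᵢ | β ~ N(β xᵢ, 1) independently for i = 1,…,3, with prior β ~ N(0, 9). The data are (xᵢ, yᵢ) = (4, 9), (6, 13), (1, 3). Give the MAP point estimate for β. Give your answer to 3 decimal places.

β̂_MAP = 2.203

log p(β | y) = −Σ(yᵢ − βxᵢ)²/(2·1) − β²/(2·9) + const.
Setting the derivative to zero: Σxᵢ(yᵢ − βxᵢ)/1 − β/9 = 0, so β = Σxᵢyᵢ / (Σxᵢ² + σ²/τ²).
Σxᵢyᵢ = 4·9 + 6·13 + 1·3 = 117; Σxᵢ² = 53; σ²/τ² = 1/9.
β̂_MAP = 117 / (53 + 1/9) = 117/(478/9) = 1053/478 ≈ 2.203.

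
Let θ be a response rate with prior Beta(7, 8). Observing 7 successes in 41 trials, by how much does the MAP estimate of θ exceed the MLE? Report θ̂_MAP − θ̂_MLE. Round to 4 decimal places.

Posterior is Beta(14, 42); MAP = (14−1)/(56−2) = 13/54 ≈ 0.24074.
MLE ignores the prior: θ̂_MLE = k/n = 7/41 ≈ 0.17073.
Difference = 13/54 − 7/41 = 155/2214 ≈ 0.0700.

MAP − MLE = 0.0700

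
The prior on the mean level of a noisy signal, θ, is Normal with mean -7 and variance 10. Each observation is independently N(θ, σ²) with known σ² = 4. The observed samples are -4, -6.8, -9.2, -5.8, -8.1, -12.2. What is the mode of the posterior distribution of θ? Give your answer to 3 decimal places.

θ̂_MAP = -7.641

n = 6; x̄ = ((-4) + (-6.8) + (-9.2) + (-5.8) + (-8.1) + (-12.2))/6 = -46.1/6 = -461/60 ≈ -7.6833.
For a Normal prior and Normal likelihood with known variance, the posterior is Normal; its mode equals its mean, the precision-weighted average.
Prior precision 1/σ₀² = 1/10 = 0.1; data precision n/σ² = 6/4 = 1.5.
θ̂ = (0.1·(-7) + 1.5·(-461/60)) / (0.1 + 1.5) = (-12.225)/1.6 = -7.640625 ≈ -7.641.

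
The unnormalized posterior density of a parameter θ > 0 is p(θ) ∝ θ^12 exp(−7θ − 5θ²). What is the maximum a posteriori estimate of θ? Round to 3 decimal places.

ℓ'(θ) = 12/θ − 7 − 10θ. Setting this to zero and multiplying by θ: 10θ² + 7θ − 12 = 0.
θ = (−7 + √(7² + 4·10·12)) / (2·10) = (−7 + √529) / 20 = (−7 + 23)/20 = 4/5.
ℓ''(θ) = −12/θ² − 10 < 0, confirming a maximum.

θ̂_MAP = 0.800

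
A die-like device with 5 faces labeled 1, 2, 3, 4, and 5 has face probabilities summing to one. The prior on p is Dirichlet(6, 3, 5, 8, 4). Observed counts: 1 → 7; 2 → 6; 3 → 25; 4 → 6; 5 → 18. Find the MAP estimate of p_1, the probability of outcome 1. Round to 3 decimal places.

MAP estimate: 0.145

The posterior is Dirichlet(αᵢ + nᵢ) = Dirichlet(13, 9, 30, 14, 22).
For a Dirichlet(a₁,…,a_K) with all aᵢ > 1, the mode has j-th component (aⱼ − 1)/(Σaᵢ − K).
Here Σaᵢ = 88 and K = 5, so p_1 = (13 − 1)/(88 − 5) = 12/83 ≈ 0.145.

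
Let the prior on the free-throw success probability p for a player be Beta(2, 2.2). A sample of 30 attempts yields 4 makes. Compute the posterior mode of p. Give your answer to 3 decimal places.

Prior: Beta(2, 2.2).
Data: 4 successes in 30 trials. The binomial likelihood contributes p^4(1−p)^26, so the posterior is Beta(2+4, 2.2+26) = Beta(6, 28.2).
For Beta(a, b) with a, b > 1 the mode is (a−1)/(a+b−2) = 5/32.2 ≈ 0.155.

p̂_MAP = 0.155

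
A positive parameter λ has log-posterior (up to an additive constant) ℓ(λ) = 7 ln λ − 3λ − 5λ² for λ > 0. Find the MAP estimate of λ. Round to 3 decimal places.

λ̂_MAP = 0.700

ℓ'(λ) = 7/λ − 3 − 10λ. Setting this to zero and multiplying by λ: 10λ² + 3λ − 7 = 0.
λ = (−3 + √(3² + 4·10·7)) / (2·10) = (−3 + √289) / 20 = (−3 + 17)/20 = 7/10.
ℓ''(λ) = −7/λ² − 10 < 0, confirming a maximum.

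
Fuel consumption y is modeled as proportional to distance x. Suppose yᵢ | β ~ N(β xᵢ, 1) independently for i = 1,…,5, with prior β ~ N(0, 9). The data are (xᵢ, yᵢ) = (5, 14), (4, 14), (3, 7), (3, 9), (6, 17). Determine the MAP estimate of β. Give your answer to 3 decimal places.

log p(β | y) = −Σ(yᵢ − βxᵢ)²/(2·1) − β²/(2·9) + const.
Setting the derivative to zero: Σxᵢ(yᵢ − βxᵢ)/1 − β/9 = 0, so β = Σxᵢyᵢ / (Σxᵢ² + σ²/τ²).
Σxᵢyᵢ = 5·14 + 4·14 + 3·7 + 3·9 + 6·17 = 276; Σxᵢ² = 95; σ²/τ² = 1/9.
β̂_MAP = 276 / (95 + 1/9) = 276/(856/9) = 621/214 ≈ 2.902.

β̂_MAP = 2.902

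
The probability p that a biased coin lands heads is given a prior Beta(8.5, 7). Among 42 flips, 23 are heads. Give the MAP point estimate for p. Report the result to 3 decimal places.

Prior: Beta(8.5, 7).
Data: 23 successes in 42 trials. The binomial likelihood contributes p^23(1−p)^19, so the posterior is Beta(8.5+23, 7+19) = Beta(31.5, 26).
For Beta(a, b) with a, b > 1 the mode is (a−1)/(a+b−2) = 30.5/55.5 ≈ 0.550.

p̂_MAP = 0.550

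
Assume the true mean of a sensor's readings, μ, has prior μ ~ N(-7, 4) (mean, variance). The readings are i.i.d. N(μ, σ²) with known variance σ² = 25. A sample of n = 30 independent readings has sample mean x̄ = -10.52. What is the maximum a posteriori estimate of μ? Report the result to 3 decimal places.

μ̂_MAP = -9.913

n = 30, x̄ = -10.52.
For a Normal prior and Normal likelihood with known variance, the posterior is Normal; its mode equals its mean, the precision-weighted average.
Prior precision 1/σ₀² = 1/4 = 0.25; data precision n/σ² = 30/25 = 1.2.
μ̂ = (0.25·(-7) + 1.2·(-10.52)) / (0.25 + 1.2) = (-14.374)/1.45 = -7187/725 ≈ -9.913.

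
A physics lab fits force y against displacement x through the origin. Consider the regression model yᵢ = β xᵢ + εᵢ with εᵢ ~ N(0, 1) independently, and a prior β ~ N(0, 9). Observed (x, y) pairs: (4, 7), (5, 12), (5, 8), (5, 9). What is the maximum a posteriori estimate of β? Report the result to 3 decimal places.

log p(β | y) = −Σ(yᵢ − βxᵢ)²/(2·1) − β²/(2·9) + const.
Setting the derivative to zero: Σxᵢ(yᵢ − βxᵢ)/1 − β/9 = 0, so β = Σxᵢyᵢ / (Σxᵢ² + σ²/τ²).
Σxᵢyᵢ = 4·7 + 5·12 + 5·8 + 5·9 = 173; Σxᵢ² = 91; σ²/τ² = 1/9.
β̂_MAP = 173 / (91 + 1/9) = 173/(820/9) = 1557/820 ≈ 1.899.

β̂_MAP = 1.899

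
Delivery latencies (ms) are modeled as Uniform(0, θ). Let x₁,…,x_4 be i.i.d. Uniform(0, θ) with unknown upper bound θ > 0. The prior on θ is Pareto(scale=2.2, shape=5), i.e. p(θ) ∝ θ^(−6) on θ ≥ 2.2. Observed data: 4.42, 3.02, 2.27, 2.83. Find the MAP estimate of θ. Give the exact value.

The Uniform(0, θ) likelihood is θ^(−n) for θ ≥ max(xᵢ), zero otherwise. Here max(xᵢ) = 4.42.
Posterior ∝ θ^(−6) · θ^(−4) = θ^(−10) on θ ≥ max(2.2, 4.42) = 4.42.
This density is strictly decreasing in θ, so the posterior mode lies at the lower boundary of the support.

θ̂_MAP = 4.42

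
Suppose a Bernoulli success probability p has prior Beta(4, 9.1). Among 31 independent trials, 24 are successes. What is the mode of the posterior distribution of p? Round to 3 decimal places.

p̂_MAP = 0.641

Prior: Beta(4, 9.1).
Data: 24 successes in 31 trials. The binomial likelihood contributes p^24(1−p)^7, so the posterior is Beta(4+24, 9.1+7) = Beta(28, 16.1).
For Beta(a, b) with a, b > 1 the mode is (a−1)/(a+b−2) = 27/42.1 ≈ 0.641.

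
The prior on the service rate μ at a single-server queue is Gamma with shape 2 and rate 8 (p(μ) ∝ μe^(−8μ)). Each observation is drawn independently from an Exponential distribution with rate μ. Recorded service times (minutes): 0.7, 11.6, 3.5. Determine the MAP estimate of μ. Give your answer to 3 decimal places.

μ̂_MAP = 0.168

The Exponential(rate=μ) likelihood is ∝ μ^n e^(−μΣtᵢ). Here n = 3 and Σtᵢ = 0.7 + 11.6 + 3.5 = 15.8.
Posterior ∝ μe^(−8μ) · μ^3e^(−15.8μ) = μ^4e^(−23.8μ), i.e. Gamma(5, 23.8).
Mode = (a−1)/b = 4/23.8 ≈ 0.168.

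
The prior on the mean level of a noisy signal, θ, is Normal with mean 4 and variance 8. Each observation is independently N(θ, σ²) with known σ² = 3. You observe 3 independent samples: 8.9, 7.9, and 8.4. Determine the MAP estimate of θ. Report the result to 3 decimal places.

n = 3; x̄ = (8.9 + 7.9 + 8.4)/3 = 25.2/3 = 8.4.
For a Normal prior and Normal likelihood with known variance, the posterior is Normal; its mode equals its mean, the precision-weighted average.
Prior precision 1/σ₀² = 1/8 = 0.125; data precision n/σ² = 3/3 = 1.
θ̂ = (0.125·4 + 1·8.4) / (0.125 + 1) = 8.9/1.125 = 356/45 ≈ 7.911.

θ̂_MAP = 7.911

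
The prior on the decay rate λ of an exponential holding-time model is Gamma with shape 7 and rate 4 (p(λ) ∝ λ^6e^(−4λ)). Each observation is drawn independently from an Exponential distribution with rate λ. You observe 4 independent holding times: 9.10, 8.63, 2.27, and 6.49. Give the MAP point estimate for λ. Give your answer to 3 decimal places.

The Exponential(rate=λ) likelihood is ∝ λ^n e^(−λΣtᵢ). Here n = 4 and Σtᵢ = 9.10 + 8.63 + 2.27 + 6.49 = 26.49.
Posterior ∝ λ^6e^(−4λ) · λ^4e^(−26.49λ) = λ^10e^(−30.49λ), i.e. Gamma(11, 30.49).
Mode = (a−1)/b = 10/30.49 ≈ 0.328.

λ̂_MAP = 0.328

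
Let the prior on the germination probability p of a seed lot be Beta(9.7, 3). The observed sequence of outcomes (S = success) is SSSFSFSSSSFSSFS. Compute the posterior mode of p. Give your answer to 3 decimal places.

p̂_MAP = 0.767

Prior: Beta(9.7, 3).
Data: 11 successes in 15 trials (from the sequence). The binomial likelihood contributes p^11(1−p)^4, so the posterior is Beta(9.7+11, 3+4) = Beta(20.7, 7).
For Beta(a, b) with a, b > 1 the mode is (a−1)/(a+b−2) = 19.7/25.7 ≈ 0.767.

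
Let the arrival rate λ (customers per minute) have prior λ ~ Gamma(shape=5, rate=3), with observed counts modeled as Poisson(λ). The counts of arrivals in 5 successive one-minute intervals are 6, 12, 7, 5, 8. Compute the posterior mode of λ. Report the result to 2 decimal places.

λ̂_MAP = 5.25

Σxᵢ = 6+12+7+5+8 = 38, with n = 5.
Posterior ∝ λ^4e^(−3λ) · λ^38e^(−5λ) = λ^42e^(−8λ), i.e. Gamma(shape=43, rate=8).
The mode of a Gamma(a, b) with a ≥ 1 (shape–rate) is (a−1)/b = 42/8 ≈ 5.25.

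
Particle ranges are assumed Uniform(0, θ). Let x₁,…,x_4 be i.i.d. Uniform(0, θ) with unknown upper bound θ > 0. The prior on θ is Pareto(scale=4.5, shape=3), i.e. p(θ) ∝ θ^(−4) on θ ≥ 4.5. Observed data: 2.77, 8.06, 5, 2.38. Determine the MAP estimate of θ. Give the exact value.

θ̂_MAP = 8.06

The Uniform(0, θ) likelihood is θ^(−n) for θ ≥ max(xᵢ), zero otherwise. Here max(xᵢ) = 8.06.
Posterior ∝ θ^(−4) · θ^(−4) = θ^(−8) on θ ≥ max(4.5, 8.06) = 8.06.
This density is strictly decreasing in θ, so the posterior mode lies at the lower boundary of the support.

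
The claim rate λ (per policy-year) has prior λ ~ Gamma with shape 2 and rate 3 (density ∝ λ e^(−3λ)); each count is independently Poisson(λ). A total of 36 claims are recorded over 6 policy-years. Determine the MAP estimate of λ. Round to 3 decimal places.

Σxᵢ = 36, n = 6.
Posterior ∝ λe^(−3λ) · λ^36e^(−6λ) = λ^37e^(−9λ), i.e. Gamma(shape=38, rate=9).
The mode of a Gamma(a, b) with a ≥ 1 (shape–rate) is (a−1)/b = 37/9 ≈ 4.111.

λ̂_MAP = 4.111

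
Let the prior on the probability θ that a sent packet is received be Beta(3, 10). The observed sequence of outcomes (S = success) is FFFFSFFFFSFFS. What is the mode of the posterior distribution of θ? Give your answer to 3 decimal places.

θ̂_MAP = 0.208

Prior: Beta(3, 10).
Data: 3 successes in 13 trials (from the sequence). The binomial likelihood contributes θ^3(1−θ)^10, so the posterior is Beta(3+3, 10+10) = Beta(6, 20).
For Beta(a, b) with a, b > 1 the mode is (a−1)/(a+b−2) = 5/24 ≈ 0.208.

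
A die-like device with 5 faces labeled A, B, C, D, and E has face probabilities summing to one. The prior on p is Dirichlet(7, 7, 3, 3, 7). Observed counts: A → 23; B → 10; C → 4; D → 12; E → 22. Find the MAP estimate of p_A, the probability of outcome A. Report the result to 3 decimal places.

The posterior is Dirichlet(αᵢ + nᵢ) = Dirichlet(30, 17, 7, 15, 29).
For a Dirichlet(a₁,…,a_K) with all aᵢ > 1, the mode has j-th component (aⱼ − 1)/(Σaᵢ − K).
Here Σaᵢ = 98 and K = 5, so p_A = (30 − 1)/(98 − 5) = 29/93 ≈ 0.312.

MAP estimate of p_A = 0.312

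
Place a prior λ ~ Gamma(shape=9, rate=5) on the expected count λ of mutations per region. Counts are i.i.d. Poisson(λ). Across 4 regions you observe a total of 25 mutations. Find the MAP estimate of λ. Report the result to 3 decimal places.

Σxᵢ = 25, n = 4.
Posterior ∝ λ^8e^(−5λ) · λ^25e^(−4λ) = λ^33e^(−9λ), i.e. Gamma(shape=34, rate=9).
The mode of a Gamma(a, b) with a ≥ 1 (shape–rate) is (a−1)/b = 33/9 ≈ 3.667.

λ̂_MAP = 3.667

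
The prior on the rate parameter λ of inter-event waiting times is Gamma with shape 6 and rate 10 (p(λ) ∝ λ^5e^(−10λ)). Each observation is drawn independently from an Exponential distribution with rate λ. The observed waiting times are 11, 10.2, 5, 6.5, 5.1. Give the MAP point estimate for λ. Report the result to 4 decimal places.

The Exponential(rate=λ) likelihood is ∝ λ^n e^(−λΣtᵢ). Here n = 5 and Σtᵢ = 11 + 10.2 + 5 + 6.5 + 5.1 = 37.8.
Posterior ∝ λ^5e^(−10λ) · λ^5e^(−37.8λ) = λ^10e^(−47.8λ), i.e. Gamma(11, 47.8).
Mode = (a−1)/b = 10/47.8 ≈ 0.2092.

λ̂_MAP = 0.2092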